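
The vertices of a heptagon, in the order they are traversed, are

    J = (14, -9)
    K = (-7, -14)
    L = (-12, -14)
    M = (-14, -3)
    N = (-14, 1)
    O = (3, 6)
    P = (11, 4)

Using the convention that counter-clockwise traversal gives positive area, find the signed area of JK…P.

-420.5

Cross-terms: -259, -70, -160, -56, -87, -54, -155  ⇒  Σ = -841
Signed area = Σ/2 = -420.5 (negative ⇒ clockwise traversal).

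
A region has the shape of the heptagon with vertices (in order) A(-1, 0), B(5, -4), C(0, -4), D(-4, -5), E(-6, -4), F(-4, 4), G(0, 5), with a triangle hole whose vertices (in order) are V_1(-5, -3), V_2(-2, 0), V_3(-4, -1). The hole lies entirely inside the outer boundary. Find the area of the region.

Outer boundary:
Apply the shoelace (surveyor's) formula: 2A = Σ (x_i·y_{i+1} − x_{i+1}·y_i), indices taken mod 7.
Cross-terms: 4, -20, -16, -14, -40, -20, 5  ⇒  Σ = -101
Area = |Σ|/2 = 50.5.
Hole:
V_1→V_2: (-5)(0) − (-2)(-3) = -6
V_2→V_3: (-2)(-1) − (-4)(0) = 2
V_3→V_1: (-4)(-3) − (-5)(-1) = 7
Σ = 3
Area = |Σ|/2 = 1.5.
Net area = 50.5 − 1.5 = 49.

49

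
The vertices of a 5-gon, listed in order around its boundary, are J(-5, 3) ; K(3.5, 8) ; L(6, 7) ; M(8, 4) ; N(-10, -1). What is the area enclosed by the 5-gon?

J→K: (-5)(8) − (3.5)(3) = -50.5
K→L: (3.5)(7) − (6)(8) = -23.5
L→M: (6)(4) − (8)(7) = -32
M→N: (8)(-1) − (-10)(4) = 32
N→J: (-10)(3) − (-5)(-1) = -35
Σ = -109
Area = |Σ|/2 = 54.5.

54.5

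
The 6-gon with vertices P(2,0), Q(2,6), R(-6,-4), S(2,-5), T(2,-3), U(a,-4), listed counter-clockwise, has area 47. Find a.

4

Write out the shoelace sum; only the two edges meeting at U involve a:
2·Area = [(2·(-4) − a·(-3)) + (a·0 − 2·(-4))] + 82
       = 3·a + 82 = 94
⇒ a = 4.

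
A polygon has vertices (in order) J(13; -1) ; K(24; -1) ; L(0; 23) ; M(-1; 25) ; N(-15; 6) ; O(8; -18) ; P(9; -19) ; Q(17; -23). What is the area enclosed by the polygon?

Apply the surveyor's formula: 2A = Σ (x_i·y_{i+1} − x_{i+1}·y_i), indices taken mod 8.
Cross-terms: 11, 552, 23, 369, 222, 10, 116, 282  ⇒  Σ = 1585
Area = |Σ|/2 = 792.5.

792.5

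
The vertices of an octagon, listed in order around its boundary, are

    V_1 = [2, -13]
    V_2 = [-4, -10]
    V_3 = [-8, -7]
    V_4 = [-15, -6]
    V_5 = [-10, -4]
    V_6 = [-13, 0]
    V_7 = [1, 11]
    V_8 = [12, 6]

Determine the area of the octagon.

Apply the shoelace (surveyor's) formula: 2A = Σ (x_i·y_{i+1} − x_{i+1}·y_i), indices taken mod 8.
Σ = (-72) + (-52) + (-57) + (0) + (-52) + (-143) + (-126) + (-168) = -670
Area = |Σ|/2 = 335.

335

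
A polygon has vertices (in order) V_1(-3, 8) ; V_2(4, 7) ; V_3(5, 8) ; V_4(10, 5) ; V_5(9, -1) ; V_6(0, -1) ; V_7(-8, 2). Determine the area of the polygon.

120.5

Apply the shoelace formula: 2A = Σ (x_i·y_{i+1} − x_{i+1}·y_i), indices taken mod 7.
V_1→V_2: (-3)(7) − (4)(8) = -53
V_2→V_3: (4)(8) − (5)(7) = -3
V_3→V_4: (5)(5) − (10)(8) = -55
V_4→V_5: (10)(-1) − (9)(5) = -55
V_5→V_6: (9)(-1) − (0)(-1) = -9
V_6→V_7: (0)(2) − (-8)(-1) = -8
V_7→V_1: (-8)(8) − (-3)(2) = -58
Σ = -241
Area = |Σ|/2 = 120.5.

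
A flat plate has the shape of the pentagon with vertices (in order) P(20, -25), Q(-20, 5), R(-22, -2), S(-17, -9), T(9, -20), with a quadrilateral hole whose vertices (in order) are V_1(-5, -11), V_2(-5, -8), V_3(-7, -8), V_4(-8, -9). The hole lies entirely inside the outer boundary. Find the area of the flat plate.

Outer boundary:
Apply the shoelace (surveyor's) formula: 2A = Σ (x_i·y_{i+1} − x_{i+1}·y_i), indices taken mod 5.
Σ = (-400) + (150) + (164) + (421) + (175) = 510
Area = |Σ|/2 = 255.
Hole:
Apply the shoelace formula: 2A = Σ (x_i·y_{i+1} − x_{i+1}·y_i), indices taken mod 4.
Σ = (-15) + (-16) + (-1) + (43) = 11
Area = |Σ|/2 = 5.5.
Net area = 255 − 5.5 = 249.5.

249.5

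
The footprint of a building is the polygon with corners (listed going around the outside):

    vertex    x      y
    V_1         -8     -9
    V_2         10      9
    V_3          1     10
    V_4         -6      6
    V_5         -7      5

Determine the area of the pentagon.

Apply the shoelace (surveyor's) formula: 2A = Σ (x_i·y_{i+1} − x_{i+1}·y_i), indices taken mod 5.
Σ = (18) + (91) + (66) + (12) + (103) = 290
Area = |Σ|/2 = 145.

145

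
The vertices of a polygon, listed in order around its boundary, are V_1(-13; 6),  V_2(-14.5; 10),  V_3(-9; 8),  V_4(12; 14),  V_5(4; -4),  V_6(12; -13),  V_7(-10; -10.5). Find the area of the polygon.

425.75

Apply Gauss's area formula: 2A = Σ (x_i·y_{i+1} − x_{i+1}·y_i), indices taken mod 7.
Σ = (-43) + (-26) + (-222) + (-104) + (-4) + (-256) + (-196.5) = -851.5
Area = |Σ|/2 = 425.75.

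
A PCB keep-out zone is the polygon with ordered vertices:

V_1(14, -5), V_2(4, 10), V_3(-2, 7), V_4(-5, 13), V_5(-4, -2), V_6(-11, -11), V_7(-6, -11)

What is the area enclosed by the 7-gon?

Σ = (160) + (48) + (9) + (62) + (22) + (55) + (184) = 540
Area = |Σ|/2 = 270.

270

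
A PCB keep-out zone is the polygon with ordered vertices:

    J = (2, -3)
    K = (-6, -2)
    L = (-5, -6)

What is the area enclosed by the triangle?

Cross-terms: -22, 26, 27  ⇒  Σ = 31
Area = |Σ|/2 = 15.5.

15.5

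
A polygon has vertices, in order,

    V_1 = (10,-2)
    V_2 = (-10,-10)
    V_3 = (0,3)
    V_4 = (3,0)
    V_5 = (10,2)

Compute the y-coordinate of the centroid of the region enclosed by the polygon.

Apply the surveyor's formula. First the cross-terms c_i = x_i·y_{i+1} − x_{i+1}·y_i:
  -120, -30, -9, 6, -40  ⇒  2A = -193, A = -96.5.
Then Σ (y_i + y_{i+1})·c_i = 1635, so ȳ = 1635 / (6·(-96.5)) = -545/193.

-545/193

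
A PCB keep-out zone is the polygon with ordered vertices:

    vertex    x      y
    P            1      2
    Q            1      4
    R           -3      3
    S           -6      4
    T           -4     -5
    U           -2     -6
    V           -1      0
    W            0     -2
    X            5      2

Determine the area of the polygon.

48.5

Apply the shoelace formula: 2A = Σ (x_i·y_{i+1} − x_{i+1}·y_i), indices taken mod 9.
P→Q: (1)(4) − (1)(2) = 2
Q→R: (1)(3) − (-3)(4) = 15
R→S: (-3)(4) − (-6)(3) = 6
S→T: (-6)(-5) − (-4)(4) = 46
T→U: (-4)(-6) − (-2)(-5) = 14
U→V: (-2)(0) − (-1)(-6) = -6
V→W: (-1)(-2) − (0)(0) = 2
W→X: (0)(2) − (5)(-2) = 10
X→P: (5)(2) − (1)(2) = 8
Σ = 97
Area = |Σ|/2 = 48.5.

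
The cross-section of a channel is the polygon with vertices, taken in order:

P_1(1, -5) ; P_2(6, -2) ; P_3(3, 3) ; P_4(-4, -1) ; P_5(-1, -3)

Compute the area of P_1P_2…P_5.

40

Apply the surveyor's formula: 2A = Σ (x_i·y_{i+1} − x_{i+1}·y_i), indices taken mod 5.
Σ = (28) + (24) + (9) + (11) + (8) = 80
Area = |Σ|/2 = 40.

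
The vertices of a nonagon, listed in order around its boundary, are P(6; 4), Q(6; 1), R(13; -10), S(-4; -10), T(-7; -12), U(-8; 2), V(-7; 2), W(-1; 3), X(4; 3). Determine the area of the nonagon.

Apply Gauss's area formula: 2A = Σ (x_i·y_{i+1} − x_{i+1}·y_i), indices taken mod 9.
Σ = (-18) + (-73) + (-170) + (-22) + (-110) + (-2) + (-19) + (-15) + (-2) = -431
Area = |Σ|/2 = 215.5.

215.5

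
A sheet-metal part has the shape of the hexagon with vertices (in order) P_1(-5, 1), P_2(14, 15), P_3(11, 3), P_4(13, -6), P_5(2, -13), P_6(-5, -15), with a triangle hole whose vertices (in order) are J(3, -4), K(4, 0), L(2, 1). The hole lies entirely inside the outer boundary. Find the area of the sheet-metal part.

320

Outer boundary:
Σ = (-89) + (-123) + (-105) + (-157) + (-95) + (-80) = -649
Area = |Σ|/2 = 324.5.
Hole:
Apply Gauss's area formula: 2A = Σ (x_i·y_{i+1} − x_{i+1}·y_i), indices taken mod 3.
J→K: (3)(0) − (4)(-4) = 16
K→L: (4)(1) − (2)(0) = 4
L→J: (2)(-4) − (3)(1) = -11
Σ = 9
Area = |Σ|/2 = 4.5.
Net area = 324.5 − 4.5 = 320.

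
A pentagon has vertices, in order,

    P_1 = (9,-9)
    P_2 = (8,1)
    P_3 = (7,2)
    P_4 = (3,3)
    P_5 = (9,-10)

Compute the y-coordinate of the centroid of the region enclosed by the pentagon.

-106/57

Apply the surveyor's formula. First the cross-terms c_i = x_i·y_{i+1} − x_{i+1}·y_i:
  81, 9, 15, -57, 9  ⇒  2A = 57, A = 28.5.
Then Σ (y_i + y_{i+1})·c_i = -318, so ȳ = -318 / (6·28.5) = -106/57.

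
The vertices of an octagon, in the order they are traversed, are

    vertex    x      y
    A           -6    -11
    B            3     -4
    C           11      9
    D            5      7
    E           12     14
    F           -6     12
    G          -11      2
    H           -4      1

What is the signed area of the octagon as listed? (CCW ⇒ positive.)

270.5

Apply the surveyor's formula: 2A = Σ (x_i·y_{i+1} − x_{i+1}·y_i), indices taken mod 8.
A→B: (-6)(-4) − (3)(-11) = 57
B→C: (3)(9) − (11)(-4) = 71
C→D: (11)(7) − (5)(9) = 32
D→E: (5)(14) − (12)(7) = -14
E→F: (12)(12) − (-6)(14) = 228
F→G: (-6)(2) − (-11)(12) = 120
G→H: (-11)(1) − (-4)(2) = -3
H→A: (-4)(-11) − (-6)(1) = 50
Σ = 541
Signed area = Σ/2 = 270.5 (positive ⇒ counter-clockwise traversal).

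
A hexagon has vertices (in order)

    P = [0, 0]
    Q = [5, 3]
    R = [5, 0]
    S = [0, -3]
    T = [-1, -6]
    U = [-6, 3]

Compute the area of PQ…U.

36

Apply the shoelace (surveyor's) formula: 2A = Σ (x_i·y_{i+1} − x_{i+1}·y_i), indices taken mod 6.
Cross-terms: 0, -15, -15, -3, -39, 0  ⇒  Σ = -72
Area = |Σ|/2 = 36.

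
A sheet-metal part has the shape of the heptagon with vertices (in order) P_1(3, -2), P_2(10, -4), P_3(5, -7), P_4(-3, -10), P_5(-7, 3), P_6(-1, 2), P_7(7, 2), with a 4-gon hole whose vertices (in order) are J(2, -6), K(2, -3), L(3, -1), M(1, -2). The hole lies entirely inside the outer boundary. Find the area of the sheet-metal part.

116.5

Outer boundary:
Apply the surveyor's formula: 2A = Σ (x_i·y_{i+1} − x_{i+1}·y_i), indices taken mod 7.
Cross-terms: 8, -50, -71, -79, -11, -16, -20  ⇒  Σ = -239
Area = |Σ|/2 = 119.5.
Hole:
Apply the surveyor's formula: 2A = Σ (x_i·y_{i+1} − x_{i+1}·y_i), indices taken mod 4.
J→K: (2)(-3) − (2)(-6) = 6
K→L: (2)(-1) − (3)(-3) = 7
L→M: (3)(-2) − (1)(-1) = -5
M→J: (1)(-6) − (2)(-2) = -2
Σ = 6
Area = |Σ|/2 = 3.
Net area = 119.5 − 3 = 116.5.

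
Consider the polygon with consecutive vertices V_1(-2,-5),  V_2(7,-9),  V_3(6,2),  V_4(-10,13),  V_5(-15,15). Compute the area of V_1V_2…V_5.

Apply the shoelace formula: 2A = Σ (x_i·y_{i+1} − x_{i+1}·y_i), indices taken mod 5.
Σ = (53) + (68) + (98) + (45) + (105) = 369
Area = |Σ|/2 = 184.5.

184.5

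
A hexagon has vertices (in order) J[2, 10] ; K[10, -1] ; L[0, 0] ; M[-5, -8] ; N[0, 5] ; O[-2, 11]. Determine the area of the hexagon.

79.5

Apply the shoelace (surveyor's) formula: 2A = Σ (x_i·y_{i+1} − x_{i+1}·y_i), indices taken mod 6.
Σ = (-102) + (0) + (0) + (-25) + (10) + (-42) = -159
Area = |Σ|/2 = 79.5.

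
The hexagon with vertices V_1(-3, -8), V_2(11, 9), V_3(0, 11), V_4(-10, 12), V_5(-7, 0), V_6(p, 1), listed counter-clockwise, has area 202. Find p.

Write out the shoelace sum; only the two edges meeting at V_6 involve p:
2·Area = [((-7)·1 − p·0) + (p·(-8) − (-3)·1)] + 376
       = -8·p + 372 = 404
⇒ p = -4.

-4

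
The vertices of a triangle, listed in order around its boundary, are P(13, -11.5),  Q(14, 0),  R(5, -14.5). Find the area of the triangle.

Apply the shoelace formula: 2A = Σ (x_i·y_{i+1} − x_{i+1}·y_i), indices taken mod 3.
Σ = (161) + (-203) + (131) = 89
Area = |Σ|/2 = 44.5.

44.5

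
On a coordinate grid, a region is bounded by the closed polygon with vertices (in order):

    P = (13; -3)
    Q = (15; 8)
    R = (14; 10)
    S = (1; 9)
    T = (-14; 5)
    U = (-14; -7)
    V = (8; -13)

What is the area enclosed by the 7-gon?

492.5

Σ = (149) + (38) + (116) + (131) + (168) + (238) + (145) = 985
Area = |Σ|/2 = 492.5.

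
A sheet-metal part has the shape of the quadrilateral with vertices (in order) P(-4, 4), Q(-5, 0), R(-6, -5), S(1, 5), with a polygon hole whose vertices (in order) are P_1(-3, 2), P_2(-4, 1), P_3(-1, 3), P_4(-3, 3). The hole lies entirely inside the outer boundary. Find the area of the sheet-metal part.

Outer boundary:
Σ = (20) + (25) + (-25) + (24) = 44
Area = |Σ|/2 = 22.
Hole:
Apply the surveyor's formula: 2A = Σ (x_i·y_{i+1} − x_{i+1}·y_i), indices taken mod 4.
Σ = (5) + (-11) + (6) + (3) = 3
Area = |Σ|/2 = 1.5.
Net area = 22 − 1.5 = 20.5.

20.5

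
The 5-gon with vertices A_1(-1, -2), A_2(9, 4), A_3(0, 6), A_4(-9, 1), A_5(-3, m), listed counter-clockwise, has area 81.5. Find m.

-4

The doubled signed area Σ (x_i y_{i+1} − x_{i+1} y_i) is linear in m.
With m=0 it equals 131; the coefficient of m is -8 (from the two edges through A_5).
So -8·m + 131 = 2·81.5 = 163 ⇒ m = -4.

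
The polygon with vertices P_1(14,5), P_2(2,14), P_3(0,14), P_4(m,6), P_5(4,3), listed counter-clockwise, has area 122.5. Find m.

-7

Write out the shoelace sum; only the two edges meeting at P_4 involve m:
2·Area = [(0·6 − m·14) + (m·3 − 4·6)] + 192
       = -11·m + 168 = 245
⇒ m = -7.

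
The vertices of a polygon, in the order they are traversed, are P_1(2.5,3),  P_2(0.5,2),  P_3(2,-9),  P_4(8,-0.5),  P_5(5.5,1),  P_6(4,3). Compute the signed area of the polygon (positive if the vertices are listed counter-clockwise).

46.875

Σ = (3.5) + (-8.5) + (71) + (10.75) + (12.5) + (4.5) = 93.75
Signed area = Σ/2 = 46.875 (positive ⇒ counter-clockwise traversal).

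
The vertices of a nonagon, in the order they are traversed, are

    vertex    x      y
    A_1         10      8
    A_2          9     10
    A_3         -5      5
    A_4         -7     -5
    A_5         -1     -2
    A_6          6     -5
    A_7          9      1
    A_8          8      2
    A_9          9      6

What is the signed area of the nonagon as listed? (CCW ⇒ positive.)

Apply the surveyor's formula: 2A = Σ (x_i·y_{i+1} − x_{i+1}·y_i), indices taken mod 9.
A_1→A_2: (10)(10) − (9)(8) = 28
A_2→A_3: (9)(5) − (-5)(10) = 95
A_3→A_4: (-5)(-5) − (-7)(5) = 60
A_4→A_5: (-7)(-2) − (-1)(-5) = 9
A_5→A_6: (-1)(-5) − (6)(-2) = 17
A_6→A_7: (6)(1) − (9)(-5) = 51
A_7→A_8: (9)(2) − (8)(1) = 10
A_8→A_9: (8)(6) − (9)(2) = 30
A_9→A_1: (9)(8) − (10)(6) = 12
Σ = 312
Signed area = Σ/2 = 156 (positive ⇒ counter-clockwise traversal).

156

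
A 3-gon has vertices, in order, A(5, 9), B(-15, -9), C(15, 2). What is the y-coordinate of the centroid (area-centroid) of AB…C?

Apply Gauss's area formula. First the cross-terms c_i = x_i·y_{i+1} − x_{i+1}·y_i:
  90, 105, 125  ⇒  2A = 320, A = 160.
Then Σ (y_i + y_{i+1})·c_i = 640, so ȳ = 640 / (6·160) = 2/3.

2/3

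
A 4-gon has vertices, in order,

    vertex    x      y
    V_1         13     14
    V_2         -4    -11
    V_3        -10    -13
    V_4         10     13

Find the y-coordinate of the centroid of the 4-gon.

-2/3

Apply Gauss's area formula. First the cross-terms c_i = x_i·y_{i+1} − x_{i+1}·y_i:
  -87, -58, 0, -29  ⇒  2A = -174, A = -87.
Then Σ (y_i + y_{i+1})·c_i = 348, so ȳ = 348 / (6·(-87)) = -2/3.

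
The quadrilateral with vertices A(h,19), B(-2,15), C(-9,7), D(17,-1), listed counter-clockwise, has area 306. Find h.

The doubled signed area Σ (x_i y_{i+1} − x_{i+1} y_i) is linear in h.
With h=0 it equals 372; the coefficient of h is 16 (from the two edges through A).
So 16·h + 372 = 2·306 = 612 ⇒ h = 15.

15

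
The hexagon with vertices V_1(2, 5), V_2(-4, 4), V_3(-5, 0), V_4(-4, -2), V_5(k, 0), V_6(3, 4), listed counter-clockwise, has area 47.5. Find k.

Write out the shoelace sum; only the two edges meeting at V_5 involve k:
2·Area = [((-4)·0 − k·(-2)) + (k·4 − 3·0)] + 65
       = 6·k + 65 = 95
⇒ k = 5.

5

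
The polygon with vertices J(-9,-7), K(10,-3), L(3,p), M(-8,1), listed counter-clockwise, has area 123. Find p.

The doubled signed area Σ (x_i y_{i+1} − x_{i+1} y_i) is linear in p.
With p=0 it equals 174; the coefficient of p is 18 (from the two edges through L).
So 18·p + 174 = 2·123 = 246 ⇒ p = 4.

4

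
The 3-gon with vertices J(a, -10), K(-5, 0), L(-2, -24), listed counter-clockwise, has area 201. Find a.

13

The doubled signed area Σ (x_i y_{i+1} − x_{i+1} y_i) is linear in a.
With a=0 it equals 90; the coefficient of a is 24 (from the two edges through J).
So 24·a + 90 = 2·201 = 402 ⇒ a = 13.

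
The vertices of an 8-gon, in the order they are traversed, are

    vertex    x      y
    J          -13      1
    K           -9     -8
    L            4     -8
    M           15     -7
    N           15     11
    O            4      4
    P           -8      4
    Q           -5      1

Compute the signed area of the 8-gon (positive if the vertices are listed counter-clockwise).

Apply the surveyor's formula: 2A = Σ (x_i·y_{i+1} − x_{i+1}·y_i), indices taken mod 8.
J→K: (-13)(-8) − (-9)(1) = 113
K→L: (-9)(-8) − (4)(-8) = 104
L→M: (4)(-7) − (15)(-8) = 92
M→N: (15)(11) − (15)(-7) = 270
N→O: (15)(4) − (4)(11) = 16
O→P: (4)(4) − (-8)(4) = 48
P→Q: (-8)(1) − (-5)(4) = 12
Q→J: (-5)(1) − (-13)(1) = 8
Σ = 663
Signed area = Σ/2 = 331.5 (positive ⇒ counter-clockwise traversal).

331.5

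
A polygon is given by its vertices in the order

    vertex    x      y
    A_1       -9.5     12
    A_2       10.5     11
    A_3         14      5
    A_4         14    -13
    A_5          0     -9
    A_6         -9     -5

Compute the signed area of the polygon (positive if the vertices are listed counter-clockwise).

Σ = (-230.5) + (-101.5) + (-252) + (-126) + (-81) + (-155.5) = -946.5
Signed area = Σ/2 = -473.25 (negative ⇒ clockwise traversal).

-473.25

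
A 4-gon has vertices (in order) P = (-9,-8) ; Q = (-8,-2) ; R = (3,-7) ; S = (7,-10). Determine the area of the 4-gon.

Apply Gauss's area formula: 2A = Σ (x_i·y_{i+1} − x_{i+1}·y_i), indices taken mod 4.
P→Q: (-9)(-2) − (-8)(-8) = -46
Q→R: (-8)(-7) − (3)(-2) = 62
R→S: (3)(-10) − (7)(-7) = 19
S→P: (7)(-8) − (-9)(-10) = -146
Σ = -111
Area = |Σ|/2 = 55.5.

55.5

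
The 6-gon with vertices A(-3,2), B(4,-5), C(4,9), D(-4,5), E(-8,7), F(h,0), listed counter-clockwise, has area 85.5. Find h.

-8

Write out the shoelace sum; only the two edges meeting at F involve h:
2·Area = [((-8)·0 − h·7) + (h·2 − (-3)·0)] + 131
       = -5·h + 131 = 171
⇒ h = -8.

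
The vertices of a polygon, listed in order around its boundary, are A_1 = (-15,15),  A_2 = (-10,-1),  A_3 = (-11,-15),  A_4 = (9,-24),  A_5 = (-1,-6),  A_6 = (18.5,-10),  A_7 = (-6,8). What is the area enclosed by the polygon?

432

Σ = (165) + (139) + (399) + (-78) + (121) + (88) + (30) = 864
Area = |Σ|/2 = 432.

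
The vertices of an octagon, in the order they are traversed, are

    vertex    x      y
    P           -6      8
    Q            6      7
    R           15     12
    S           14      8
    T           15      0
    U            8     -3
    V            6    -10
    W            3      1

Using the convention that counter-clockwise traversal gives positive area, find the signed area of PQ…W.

Apply the shoelace formula: 2A = Σ (x_i·y_{i+1} − x_{i+1}·y_i), indices taken mod 8.
Σ = (-90) + (-33) + (-48) + (-120) + (-45) + (-62) + (36) + (30) = -332
Signed area = Σ/2 = -166 (negative ⇒ clockwise traversal).

-166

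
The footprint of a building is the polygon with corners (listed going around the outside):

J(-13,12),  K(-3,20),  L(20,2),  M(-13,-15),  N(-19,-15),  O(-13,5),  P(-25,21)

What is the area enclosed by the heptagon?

Cross-terms: -224, -406, -274, -90, -290, -148, -27  ⇒  Σ = -1459
Area = |Σ|/2 = 729.5.

729.5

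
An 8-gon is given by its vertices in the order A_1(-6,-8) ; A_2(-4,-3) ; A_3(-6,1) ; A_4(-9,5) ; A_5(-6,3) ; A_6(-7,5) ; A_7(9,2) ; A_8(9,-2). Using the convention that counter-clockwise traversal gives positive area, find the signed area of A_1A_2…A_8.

-121

A_1→A_2: (-6)(-3) − (-4)(-8) = -14
A_2→A_3: (-4)(1) − (-6)(-3) = -22
A_3→A_4: (-6)(5) − (-9)(1) = -21
A_4→A_5: (-9)(3) − (-6)(5) = 3
A_5→A_6: (-6)(5) − (-7)(3) = -9
A_6→A_7: (-7)(2) − (9)(5) = -59
A_7→A_8: (9)(-2) − (9)(2) = -36
A_8→A_1: (9)(-8) − (-6)(-2) = -84
Σ = -242
Signed area = Σ/2 = -121 (negative ⇒ clockwise traversal).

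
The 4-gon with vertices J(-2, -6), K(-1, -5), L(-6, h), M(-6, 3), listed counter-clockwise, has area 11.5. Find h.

5

The doubled signed area Σ (x_i y_{i+1} − x_{i+1} y_i) is linear in h.
With h=0 it equals -2; the coefficient of h is 5 (from the two edges through L).
So 5·h + -2 = 2·11.5 = 23 ⇒ h = 5.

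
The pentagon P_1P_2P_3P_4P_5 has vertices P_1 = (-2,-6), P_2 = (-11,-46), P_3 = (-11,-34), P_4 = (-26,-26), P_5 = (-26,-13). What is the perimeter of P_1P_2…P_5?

|P_1P_2| = √((-9)² + (-40)²) = √1681 = 41
|P_2P_3| = √((0)² + (12)²) = √144 = 12
|P_3P_4| = √((-15)² + (8)²) = √289 = 17
|P_4P_5| = √((0)² + (13)²) = √169 = 13
|P_5P_1| = √((24)² + (7)²) = √625 = 25
Perimeter = 41 + 12 + 17 + 13 + 25 = 108.

108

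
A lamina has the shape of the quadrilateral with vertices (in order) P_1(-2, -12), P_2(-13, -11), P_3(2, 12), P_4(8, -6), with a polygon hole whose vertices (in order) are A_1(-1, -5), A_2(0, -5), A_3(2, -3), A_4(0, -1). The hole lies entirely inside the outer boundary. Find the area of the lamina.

236

Outer boundary:
Apply the surveyor's formula: 2A = Σ (x_i·y_{i+1} − x_{i+1}·y_i), indices taken mod 4.
Cross-terms: -134, -134, -108, -108  ⇒  Σ = -484
Area = |Σ|/2 = 242.
Hole:
Apply the shoelace (surveyor's) formula: 2A = Σ (x_i·y_{i+1} − x_{i+1}·y_i), indices taken mod 4.
Σ = (5) + (10) + (-2) + (-1) = 12
Area = |Σ|/2 = 6.
Net area = 242 − 6 = 236.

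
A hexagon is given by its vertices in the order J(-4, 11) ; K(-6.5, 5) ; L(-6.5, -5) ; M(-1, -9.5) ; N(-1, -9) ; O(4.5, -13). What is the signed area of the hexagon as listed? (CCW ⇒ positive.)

111.875

Apply the shoelace (surveyor's) formula: 2A = Σ (x_i·y_{i+1} − x_{i+1}·y_i), indices taken mod 6.
Cross-terms: 51.5, 65, 56.75, -0.5, 53.5, -2.5  ⇒  Σ = 223.75
Signed area = Σ/2 = 111.875 (positive ⇒ counter-clockwise traversal).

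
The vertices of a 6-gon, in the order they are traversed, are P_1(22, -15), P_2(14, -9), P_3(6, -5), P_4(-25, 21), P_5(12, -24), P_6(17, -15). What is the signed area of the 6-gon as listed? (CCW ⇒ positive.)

324

Σ = (12) + (-16) + (1) + (348) + (228) + (75) = 648
Signed area = Σ/2 = 324 (positive ⇒ counter-clockwise traversal).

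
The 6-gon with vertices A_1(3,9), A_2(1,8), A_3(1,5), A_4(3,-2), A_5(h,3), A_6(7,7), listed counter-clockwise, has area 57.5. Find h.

10

The doubled signed area Σ (x_i y_{i+1} − x_{i+1} y_i) is linear in h.
With h=0 it equals 25; the coefficient of h is 9 (from the two edges through A_5).
So 9·h + 25 = 2·57.5 = 115 ⇒ h = 10.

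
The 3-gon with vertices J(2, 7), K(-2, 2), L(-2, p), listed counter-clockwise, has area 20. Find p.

-8

Write out the shoelace sum; only the two edges meeting at L involve p:
2·Area = [((-2)·p − (-2)·2) + ((-2)·7 − 2·p)] + 18
       = -4·p + 8 = 40
⇒ p = -8.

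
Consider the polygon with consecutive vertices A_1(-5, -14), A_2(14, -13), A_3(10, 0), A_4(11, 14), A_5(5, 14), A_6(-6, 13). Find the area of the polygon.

A_1→A_2: (-5)(-13) − (14)(-14) = 261
A_2→A_3: (14)(0) − (10)(-13) = 130
A_3→A_4: (10)(14) − (11)(0) = 140
A_4→A_5: (11)(14) − (5)(14) = 84
A_5→A_6: (5)(13) − (-6)(14) = 149
A_6→A_1: (-6)(-14) − (-5)(13) = 149
Σ = 913
Area = |Σ|/2 = 456.5.

456.5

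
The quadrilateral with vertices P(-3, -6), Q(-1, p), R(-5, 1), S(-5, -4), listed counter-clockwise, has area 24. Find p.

6

Write out the shoelace sum; only the two edges meeting at Q involve p:
2·Area = [((-3)·p − (-1)·(-6)) + ((-1)·1 − (-5)·p)] + 43
       = 2·p + 36 = 48
⇒ p = 6.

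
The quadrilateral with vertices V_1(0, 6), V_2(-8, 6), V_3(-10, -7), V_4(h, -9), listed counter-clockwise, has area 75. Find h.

Write out the shoelace sum; only the two edges meeting at V_4 involve h:
2·Area = [((-10)·(-9) − h·(-7)) + (h·6 − 0·(-9))] + 164
       = 13·h + 254 = 150
⇒ h = -8.

-8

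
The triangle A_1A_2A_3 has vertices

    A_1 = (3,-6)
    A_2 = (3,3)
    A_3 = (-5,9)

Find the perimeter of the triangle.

36

|A_1A_2| = √((0)² + (9)²) = √81 = 9
|A_2A_3| = √((-8)² + (6)²) = √100 = 10
|A_3A_1| = √((8)² + (-15)²) = √289 = 17
Perimeter = 9 + 10 + 17 = 36.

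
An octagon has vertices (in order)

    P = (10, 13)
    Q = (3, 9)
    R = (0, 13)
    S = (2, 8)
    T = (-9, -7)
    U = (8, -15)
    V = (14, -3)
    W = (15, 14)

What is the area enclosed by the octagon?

397.5

Apply the shoelace (surveyor's) formula: 2A = Σ (x_i·y_{i+1} − x_{i+1}·y_i), indices taken mod 8.
Σ = (51) + (39) + (-26) + (58) + (191) + (186) + (241) + (55) = 795
Area = |Σ|/2 = 397.5.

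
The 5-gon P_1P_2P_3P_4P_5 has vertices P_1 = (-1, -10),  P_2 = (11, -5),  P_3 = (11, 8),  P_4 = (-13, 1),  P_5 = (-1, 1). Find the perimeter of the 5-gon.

74

|P_1P_2| = √((12)² + (5)²) = √169 = 13
|P_2P_3| = √((0)² + (13)²) = √169 = 13
|P_3P_4| = √((-24)² + (-7)²) = √625 = 25
|P_4P_5| = √((12)² + (0)²) = √144 = 12
|P_5P_1| = √((0)² + (-11)²) = √121 = 11
Perimeter = 13 + 13 + 25 + 12 + 11 = 74.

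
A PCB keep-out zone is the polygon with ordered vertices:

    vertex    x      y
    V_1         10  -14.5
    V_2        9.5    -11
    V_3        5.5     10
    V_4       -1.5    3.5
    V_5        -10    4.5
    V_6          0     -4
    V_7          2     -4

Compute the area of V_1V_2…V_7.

152.375

Apply the surveyor's formula: 2A = Σ (x_i·y_{i+1} − x_{i+1}·y_i), indices taken mod 7.
Σ = (27.75) + (155.5) + (34.25) + (28.25) + (40) + (8) + (11) = 304.75
Area = |Σ|/2 = 152.375.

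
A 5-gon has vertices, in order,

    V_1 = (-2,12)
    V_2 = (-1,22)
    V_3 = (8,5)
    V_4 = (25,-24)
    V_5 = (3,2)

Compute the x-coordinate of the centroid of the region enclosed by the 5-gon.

Apply the shoelace (surveyor's) formula. First the cross-terms c_i = x_i·y_{i+1} − x_{i+1}·y_i:
  -32, -181, -317, 122, 40  ⇒  2A = -368, A = -184.
Then Σ (x_i + x_{i+1})·c_i = -8176, so x̄ = -8176 / (6·(-184)) = 511/69.

511/69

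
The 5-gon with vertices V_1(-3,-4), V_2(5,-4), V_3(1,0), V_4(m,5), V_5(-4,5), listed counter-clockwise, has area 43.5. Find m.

The doubled signed area Σ (x_i y_{i+1} − x_{i+1} y_i) is linear in m.
With m=0 it equals 92; the coefficient of m is 5 (from the two edges through V_4).
So 5·m + 92 = 2·43.5 = 87 ⇒ m = -1.

-1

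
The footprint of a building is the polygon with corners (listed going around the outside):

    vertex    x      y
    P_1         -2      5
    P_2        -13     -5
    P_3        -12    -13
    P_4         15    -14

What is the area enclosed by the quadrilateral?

Cross-terms: 75, 109, 363, 47  ⇒  Σ = 594
Area = |Σ|/2 = 297.

297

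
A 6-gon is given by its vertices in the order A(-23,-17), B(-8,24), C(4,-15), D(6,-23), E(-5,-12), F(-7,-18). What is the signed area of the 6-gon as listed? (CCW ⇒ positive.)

Apply Gauss's area formula: 2A = Σ (x_i·y_{i+1} − x_{i+1}·y_i), indices taken mod 6.
Cross-terms: -688, 24, -2, -187, 6, -295  ⇒  Σ = -1142
Signed area = Σ/2 = -571 (negative ⇒ clockwise traversal).

-571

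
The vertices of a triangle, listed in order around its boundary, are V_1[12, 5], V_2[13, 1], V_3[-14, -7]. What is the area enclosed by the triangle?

58

Σ = (-53) + (-77) + (14) = -116
Area = |Σ|/2 = 58.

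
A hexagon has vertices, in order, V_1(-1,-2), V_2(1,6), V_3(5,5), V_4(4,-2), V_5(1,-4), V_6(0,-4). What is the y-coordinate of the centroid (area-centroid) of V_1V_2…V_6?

Apply the shoelace (surveyor's) formula. First the cross-terms c_i = x_i·y_{i+1} − x_{i+1}·y_i:
  -4, -25, -30, -14, -4, -4  ⇒  2A = -81, A = -40.5.
Then Σ (y_i + y_{i+1})·c_i = -241, so ȳ = -241 / (6·(-40.5)) = 241/243.

241/243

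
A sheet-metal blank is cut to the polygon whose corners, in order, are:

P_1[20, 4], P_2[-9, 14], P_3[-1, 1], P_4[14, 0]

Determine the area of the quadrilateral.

181.5

P_1→P_2: (20)(14) − (-9)(4) = 316
P_2→P_3: (-9)(1) − (-1)(14) = 5
P_3→P_4: (-1)(0) − (14)(1) = -14
P_4→P_1: (14)(4) − (20)(0) = 56
Σ = 363
Area = |Σ|/2 = 181.5.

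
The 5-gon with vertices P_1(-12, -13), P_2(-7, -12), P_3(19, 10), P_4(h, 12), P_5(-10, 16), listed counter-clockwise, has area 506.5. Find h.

22

The doubled signed area Σ (x_i y_{i+1} − x_{i+1} y_i) is linear in h.
With h=0 it equals 881; the coefficient of h is 6 (from the two edges through P_4).
So 6·h + 881 = 2·506.5 = 1013 ⇒ h = 22.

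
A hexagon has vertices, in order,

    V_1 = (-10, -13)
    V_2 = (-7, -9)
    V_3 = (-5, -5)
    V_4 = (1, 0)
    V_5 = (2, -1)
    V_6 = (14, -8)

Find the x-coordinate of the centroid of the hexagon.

Apply the surveyor's formula. First the cross-terms c_i = x_i·y_{i+1} − x_{i+1}·y_i:
  -1, -10, 5, -1, -2, -262  ⇒  2A = -271, A = -135.5.
Then Σ (x_i + x_{i+1})·c_i = -966, so x̄ = -966 / (6·(-135.5)) = 322/271.

322/271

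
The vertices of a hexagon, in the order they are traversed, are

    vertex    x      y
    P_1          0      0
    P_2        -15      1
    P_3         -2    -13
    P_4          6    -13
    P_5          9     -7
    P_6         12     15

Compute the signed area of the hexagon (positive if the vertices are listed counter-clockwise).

297.5

P_1→P_2: (0)(1) − (-15)(0) = 0
P_2→P_3: (-15)(-13) − (-2)(1) = 197
P_3→P_4: (-2)(-13) − (6)(-13) = 104
P_4→P_5: (6)(-7) − (9)(-13) = 75
P_5→P_6: (9)(15) − (12)(-7) = 219
P_6→P_1: (12)(0) − (0)(15) = 0
Σ = 595
Signed area = Σ/2 = 297.5 (positive ⇒ counter-clockwise traversal).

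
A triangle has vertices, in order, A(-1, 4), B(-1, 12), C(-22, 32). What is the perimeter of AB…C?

72

|AB| = √((0)² + (8)²) = √64 = 8
|BC| = √((-21)² + (20)²) = √841 = 29
|CA| = √((21)² + (-28)²) = √1225 = 35
Perimeter = 8 + 29 + 35 = 72.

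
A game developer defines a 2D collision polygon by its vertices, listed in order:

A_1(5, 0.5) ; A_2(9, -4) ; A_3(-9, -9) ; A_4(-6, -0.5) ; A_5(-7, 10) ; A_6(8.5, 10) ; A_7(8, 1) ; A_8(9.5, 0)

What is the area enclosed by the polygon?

242.875

A_1→A_2: (5)(-4) − (9)(0.5) = -24.5
A_2→A_3: (9)(-9) − (-9)(-4) = -117
A_3→A_4: (-9)(-0.5) − (-6)(-9) = -49.5
A_4→A_5: (-6)(10) − (-7)(-0.5) = -63.5
A_5→A_6: (-7)(10) − (8.5)(10) = -155
A_6→A_7: (8.5)(1) − (8)(10) = -71.5
A_7→A_8: (8)(0) − (9.5)(1) = -9.5
A_8→A_1: (9.5)(0.5) − (5)(0) = 4.75
Σ = -485.75
Area = |Σ|/2 = 242.875.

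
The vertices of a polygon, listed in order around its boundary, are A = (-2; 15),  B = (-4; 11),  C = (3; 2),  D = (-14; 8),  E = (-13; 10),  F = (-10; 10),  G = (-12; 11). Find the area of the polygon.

Σ = (38) + (-41) + (52) + (-36) + (-30) + (10) + (-158) = -165
Area = |Σ|/2 = 82.5.

82.5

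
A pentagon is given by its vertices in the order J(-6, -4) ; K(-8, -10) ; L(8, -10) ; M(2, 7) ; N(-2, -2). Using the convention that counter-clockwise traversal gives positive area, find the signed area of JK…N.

135

J→K: (-6)(-10) − (-8)(-4) = 28
K→L: (-8)(-10) − (8)(-10) = 160
L→M: (8)(7) − (2)(-10) = 76
M→N: (2)(-2) − (-2)(7) = 10
N→J: (-2)(-4) − (-6)(-2) = -4
Σ = 270
Signed area = Σ/2 = 135 (positive ⇒ counter-clockwise traversal).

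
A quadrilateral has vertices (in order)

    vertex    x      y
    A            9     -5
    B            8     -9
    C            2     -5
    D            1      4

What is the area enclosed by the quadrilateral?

45.5

Apply Gauss's area formula: 2A = Σ (x_i·y_{i+1} − x_{i+1}·y_i), indices taken mod 4.
Σ = (-41) + (-22) + (13) + (-41) = -91
Area = |Σ|/2 = 45.5.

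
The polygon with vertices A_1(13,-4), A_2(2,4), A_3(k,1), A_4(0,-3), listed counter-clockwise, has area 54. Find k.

Write out the shoelace sum; only the two edges meeting at A_3 involve k:
2·Area = [(2·1 − k·4) + (k·(-3) − 0·1)] + 99
       = -7·k + 101 = 108
⇒ k = -1.

-1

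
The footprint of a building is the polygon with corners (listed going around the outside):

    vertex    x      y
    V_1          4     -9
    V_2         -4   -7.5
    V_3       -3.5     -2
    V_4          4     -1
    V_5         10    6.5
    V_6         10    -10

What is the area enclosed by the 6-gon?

125.875

Σ = (-66) + (-18.25) + (11.5) + (36) + (-165) + (-50) = -251.75
Area = |Σ|/2 = 125.875.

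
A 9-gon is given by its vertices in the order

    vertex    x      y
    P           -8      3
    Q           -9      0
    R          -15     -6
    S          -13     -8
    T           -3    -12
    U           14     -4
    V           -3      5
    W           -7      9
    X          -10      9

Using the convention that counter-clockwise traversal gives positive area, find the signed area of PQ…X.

285

Σ = (27) + (54) + (42) + (132) + (180) + (58) + (8) + (27) + (42) = 570
Signed area = Σ/2 = 285 (positive ⇒ counter-clockwise traversal).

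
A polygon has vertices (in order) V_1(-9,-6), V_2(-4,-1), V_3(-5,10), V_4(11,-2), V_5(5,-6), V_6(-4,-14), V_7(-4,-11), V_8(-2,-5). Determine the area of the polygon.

178.5

Apply the surveyor's formula: 2A = Σ (x_i·y_{i+1} − x_{i+1}·y_i), indices taken mod 8.
Σ = (-15) + (-45) + (-100) + (-56) + (-94) + (-12) + (-2) + (-33) = -357
Area = |Σ|/2 = 178.5.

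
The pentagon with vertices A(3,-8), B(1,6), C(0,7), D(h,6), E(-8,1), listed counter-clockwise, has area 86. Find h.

The doubled signed area Σ (x_i y_{i+1} − x_{i+1} y_i) is linear in h.
With h=0 it equals 142; the coefficient of h is -6 (from the two edges through D).
So -6·h + 142 = 2·86 = 172 ⇒ h = -5.

-5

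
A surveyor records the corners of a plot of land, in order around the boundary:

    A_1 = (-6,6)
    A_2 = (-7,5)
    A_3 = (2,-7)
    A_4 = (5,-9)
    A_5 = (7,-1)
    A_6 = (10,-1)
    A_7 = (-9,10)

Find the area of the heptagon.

113

Σ = (12) + (39) + (17) + (58) + (3) + (91) + (6) = 226
Area = |Σ|/2 = 113.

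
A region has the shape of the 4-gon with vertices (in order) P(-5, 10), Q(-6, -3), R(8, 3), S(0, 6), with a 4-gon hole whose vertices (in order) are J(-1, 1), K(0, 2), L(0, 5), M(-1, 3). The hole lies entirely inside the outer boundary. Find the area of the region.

Outer boundary:
Apply the surveyor's formula: 2A = Σ (x_i·y_{i+1} − x_{i+1}·y_i), indices taken mod 4.
Σ = (75) + (6) + (48) + (30) = 159
Area = |Σ|/2 = 79.5.
Hole:
Apply the shoelace (surveyor's) formula: 2A = Σ (x_i·y_{i+1} − x_{i+1}·y_i), indices taken mod 4.
J→K: (-1)(2) − (0)(1) = -2
K→L: (0)(5) − (0)(2) = 0
L→M: (0)(3) − (-1)(5) = 5
M→J: (-1)(1) − (-1)(3) = 2
Σ = 5
Area = |Σ|/2 = 2.5.
Net area = 79.5 − 2.5 = 77.

77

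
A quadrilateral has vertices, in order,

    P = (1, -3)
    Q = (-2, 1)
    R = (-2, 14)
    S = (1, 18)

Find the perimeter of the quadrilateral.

44

|PQ| = √((-3)² + (4)²) = √25 = 5
|QR| = √((0)² + (13)²) = √169 = 13
|RS| = √((3)² + (4)²) = √25 = 5
|SP| = √((0)² + (-21)²) = √441 = 21
Perimeter = 5 + 13 + 5 + 21 = 44.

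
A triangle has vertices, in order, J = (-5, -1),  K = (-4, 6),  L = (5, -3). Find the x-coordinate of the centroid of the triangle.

Apply the surveyor's formula. First the cross-terms c_i = x_i·y_{i+1} − x_{i+1}·y_i:
  -34, -18, -20  ⇒  2A = -72, A = -36.
Then Σ (x_i + x_{i+1})·c_i = 288, so x̄ = 288 / (6·(-36)) = -4/3.

-4/3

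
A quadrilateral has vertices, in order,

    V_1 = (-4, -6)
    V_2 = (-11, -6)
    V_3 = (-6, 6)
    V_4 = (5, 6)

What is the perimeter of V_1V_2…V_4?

|V_1V_2| = √((-7)² + (0)²) = √49 = 7
|V_2V_3| = √((5)² + (12)²) = √169 = 13
|V_3V_4| = √((11)² + (0)²) = √121 = 11
|V_4V_1| = √((-9)² + (-12)²) = √225 = 15
Perimeter = 7 + 13 + 11 + 15 = 46.

46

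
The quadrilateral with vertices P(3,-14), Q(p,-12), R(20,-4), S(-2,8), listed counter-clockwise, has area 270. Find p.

Write out the shoelace sum; only the two edges meeting at Q involve p:
2·Area = [(3·(-12) − p·(-14)) + (p·(-4) − 20·(-12))] + 156
       = 10·p + 360 = 540
⇒ p = 18.

18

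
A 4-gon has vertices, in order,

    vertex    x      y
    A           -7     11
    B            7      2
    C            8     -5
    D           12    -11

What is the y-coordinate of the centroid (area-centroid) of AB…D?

Apply the shoelace formula. First the cross-terms c_i = x_i·y_{i+1} − x_{i+1}·y_i:
  -91, -51, -28, 55  ⇒  2A = -115, A = -57.5.
Then Σ (y_i + y_{i+1})·c_i = -582, so ȳ = -582 / (6·(-57.5)) = 194/115.

194/115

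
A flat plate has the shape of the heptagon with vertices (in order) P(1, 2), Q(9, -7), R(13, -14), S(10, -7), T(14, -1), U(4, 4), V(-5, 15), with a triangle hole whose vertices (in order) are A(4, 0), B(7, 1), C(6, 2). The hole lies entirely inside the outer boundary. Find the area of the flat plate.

Outer boundary:
Cross-terms: -25, -35, 49, 88, 60, 80, -25  ⇒  Σ = 192
Area = |Σ|/2 = 96.
Hole:
Σ = (4) + (8) + (-8) = 4
Area = |Σ|/2 = 2.
Net area = 96 − 2 = 94.

94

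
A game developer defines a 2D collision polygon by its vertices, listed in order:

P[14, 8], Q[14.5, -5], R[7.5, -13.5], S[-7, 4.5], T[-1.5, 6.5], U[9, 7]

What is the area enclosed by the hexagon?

269.375

Cross-terms: -186, -158.25, -60.75, -38.75, -69, -26  ⇒  Σ = -538.75
Area = |Σ|/2 = 269.375.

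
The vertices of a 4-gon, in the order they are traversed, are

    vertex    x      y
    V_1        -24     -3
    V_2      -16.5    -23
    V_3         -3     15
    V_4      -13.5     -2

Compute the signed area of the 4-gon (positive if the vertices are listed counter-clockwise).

Apply the shoelace (surveyor's) formula: 2A = Σ (x_i·y_{i+1} − x_{i+1}·y_i), indices taken mod 4.
Σ = (502.5) + (-316.5) + (208.5) + (-7.5) = 387
Signed area = Σ/2 = 193.5 (positive ⇒ counter-clockwise traversal).

193.5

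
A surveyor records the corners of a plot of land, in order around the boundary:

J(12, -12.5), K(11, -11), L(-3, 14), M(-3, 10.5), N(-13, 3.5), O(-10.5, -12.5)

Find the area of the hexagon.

Apply the shoelace (surveyor's) formula: 2A = Σ (x_i·y_{i+1} − x_{i+1}·y_i), indices taken mod 6.
J→K: (12)(-11) − (11)(-12.5) = 5.5
K→L: (11)(14) − (-3)(-11) = 121
L→M: (-3)(10.5) − (-3)(14) = 10.5
M→N: (-3)(3.5) − (-13)(10.5) = 126
N→O: (-13)(-12.5) − (-10.5)(3.5) = 199.25
O→J: (-10.5)(-12.5) − (12)(-12.5) = 281.25
Σ = 743.5
Area = |Σ|/2 = 371.75.

371.75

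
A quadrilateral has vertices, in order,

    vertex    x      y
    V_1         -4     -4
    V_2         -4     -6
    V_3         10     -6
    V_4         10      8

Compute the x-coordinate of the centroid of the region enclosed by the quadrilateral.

4.75

Apply Gauss's area formula. First the cross-terms c_i = x_i·y_{i+1} − x_{i+1}·y_i:
  8, 84, 140, -8  ⇒  2A = 224, A = 112.
Then Σ (x_i + x_{i+1})·c_i = 3192, so x̄ = 3192 / (6·112) = 4.75.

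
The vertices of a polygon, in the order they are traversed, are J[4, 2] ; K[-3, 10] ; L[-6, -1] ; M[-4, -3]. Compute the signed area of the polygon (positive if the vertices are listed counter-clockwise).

Σ = (46) + (63) + (14) + (4) = 127
Signed area = Σ/2 = 63.5 (positive ⇒ counter-clockwise traversal).

63.5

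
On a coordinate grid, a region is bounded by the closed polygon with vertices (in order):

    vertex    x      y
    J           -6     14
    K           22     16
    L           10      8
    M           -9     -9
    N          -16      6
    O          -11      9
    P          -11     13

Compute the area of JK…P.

Apply Gauss's area formula: 2A = Σ (x_i·y_{i+1} − x_{i+1}·y_i), indices taken mod 7.
Σ = (-404) + (16) + (-18) + (-198) + (-78) + (-44) + (-76) = -802
Area = |Σ|/2 = 401.

401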